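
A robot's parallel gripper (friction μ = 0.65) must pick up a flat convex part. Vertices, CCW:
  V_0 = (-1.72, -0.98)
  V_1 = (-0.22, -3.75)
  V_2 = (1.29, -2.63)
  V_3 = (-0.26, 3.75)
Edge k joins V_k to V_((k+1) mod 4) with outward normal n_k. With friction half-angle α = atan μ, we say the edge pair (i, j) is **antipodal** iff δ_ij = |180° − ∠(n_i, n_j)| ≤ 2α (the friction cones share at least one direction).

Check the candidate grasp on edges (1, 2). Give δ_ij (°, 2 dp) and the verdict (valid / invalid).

δ = 112.91°, invalid

α = atan 0.65 = 33.02°;  2α = 66.05°
edge 1: e_1 = (+1.51, +1.12);  n_1 = (+0.5957, -0.8032)
edge 2: e_2 = (-1.55, +6.38);  n_2 = (+0.9717, +0.2361)
∠(n_1, n_2) = 67.09°
δ = |180° − 67.09°| = 112.91°
112.91° > 2α = 66.05°  →  invalid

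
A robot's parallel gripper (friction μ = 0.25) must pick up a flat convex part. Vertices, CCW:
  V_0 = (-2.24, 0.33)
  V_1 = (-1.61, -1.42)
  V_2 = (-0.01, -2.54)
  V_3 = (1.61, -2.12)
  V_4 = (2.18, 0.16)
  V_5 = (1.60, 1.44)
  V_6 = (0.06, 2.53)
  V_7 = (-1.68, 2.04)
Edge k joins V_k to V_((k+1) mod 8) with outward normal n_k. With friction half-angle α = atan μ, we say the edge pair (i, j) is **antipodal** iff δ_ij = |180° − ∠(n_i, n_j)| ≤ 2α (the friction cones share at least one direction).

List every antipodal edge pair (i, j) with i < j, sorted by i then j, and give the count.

α = atan 0.25 = 14.04°;  2α = 28.07°
n_0 = (-0.9409, -0.3387)
n_1 = (-0.5735, -0.8192)
n_2 = (+0.2510, -0.9680)
n_3 = (+0.9701, -0.2425)
n_4 = (+0.9109, +0.4127)
n_5 = (+0.5777, +0.8162)
n_6 = (-0.2711, +0.9626)
n_7 = (-0.9503, +0.3112)
  (0,1): δ = 144.79°  ·
  (0,2): δ = 95.26°  ·
  (0,3): δ = 33.84°  ·
  (0,4): δ = 4.58°  ✓
  (0,5): δ = 34.91°  ·
  (0,6): δ = 85.93°  ·
  (0,7): δ = 142.07°  ·
  (1,2): δ = 130.47°  ·
  (1,3): δ = 69.04°  ·
  (1,4): δ = 30.63°  ·
  (1,5): δ = 0.30°  ✓
  (1,6): δ = 50.72°  ·
  (1,7): δ = 106.86°  ·
  (2,3): δ = 118.57°  ·
  (2,4): δ = 80.16°  ·
  (2,5): δ = 49.83°  ·
  (2,6): δ = 1.19°  ✓
  (2,7): δ = 57.33°  ·
  (3,4): δ = 141.59°  ·
  (3,5): δ = 111.25°  ·
  (3,6): δ = 60.24°  ·
  (3,7): δ = 4.10°  ✓
  (4,5): δ = 149.67°  ·
  (4,6): δ = 98.65°  ·
  (4,7): δ = 42.51°  ·
  (5,6): δ = 128.98°  ·
  (5,7): δ = 72.84°  ·
  (6,7): δ = 123.86°  ·
antipodal pairs: 4

count = 4; pairs: (0,4), (1,5), (2,6), (3,7)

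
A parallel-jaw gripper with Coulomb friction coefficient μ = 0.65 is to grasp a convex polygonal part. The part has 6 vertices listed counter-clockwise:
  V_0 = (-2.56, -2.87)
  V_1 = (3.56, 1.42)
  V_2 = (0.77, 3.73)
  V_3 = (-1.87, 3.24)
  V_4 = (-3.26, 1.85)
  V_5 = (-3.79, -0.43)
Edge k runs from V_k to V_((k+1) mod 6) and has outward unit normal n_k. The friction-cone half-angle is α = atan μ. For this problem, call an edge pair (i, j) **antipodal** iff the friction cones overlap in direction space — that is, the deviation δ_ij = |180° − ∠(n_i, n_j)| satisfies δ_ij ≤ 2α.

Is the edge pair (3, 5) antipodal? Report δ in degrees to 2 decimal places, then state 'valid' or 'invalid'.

δ = 108.25°, invalid

α = atan 0.65 = 33.02°;  2α = 66.05°
edge 3: e_3 = (-1.39, -1.39);  n_3 = (-0.7071, +0.7071)
edge 5: e_5 = (+1.23, -2.44);  n_5 = (-0.8930, -0.4501)
∠(n_3, n_5) = 71.75°
δ = |180° − 71.75°| = 108.25°
108.25° > 2α = 66.05°  →  invalid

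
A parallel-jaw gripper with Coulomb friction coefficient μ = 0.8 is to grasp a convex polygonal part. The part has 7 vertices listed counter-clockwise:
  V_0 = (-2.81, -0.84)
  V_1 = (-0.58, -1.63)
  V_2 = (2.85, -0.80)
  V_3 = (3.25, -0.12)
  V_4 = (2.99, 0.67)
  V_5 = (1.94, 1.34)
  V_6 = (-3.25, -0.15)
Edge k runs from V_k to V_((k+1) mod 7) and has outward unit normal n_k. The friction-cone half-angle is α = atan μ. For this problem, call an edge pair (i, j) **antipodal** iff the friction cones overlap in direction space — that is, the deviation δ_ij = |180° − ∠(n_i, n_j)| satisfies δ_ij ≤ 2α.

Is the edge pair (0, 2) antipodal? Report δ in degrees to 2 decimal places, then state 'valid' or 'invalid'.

δ = 100.96°, invalid

α = atan 0.8 = 38.66°;  2α = 77.32°
edge 0: e_0 = (+2.23, -0.79);  n_0 = (-0.3339, -0.9426)
edge 2: e_2 = (+0.40, +0.68);  n_2 = (+0.8619, -0.5070)
∠(n_0, n_2) = 79.04°
δ = |180° − 79.04°| = 100.96°
100.96° > 2α = 77.32°  →  invalid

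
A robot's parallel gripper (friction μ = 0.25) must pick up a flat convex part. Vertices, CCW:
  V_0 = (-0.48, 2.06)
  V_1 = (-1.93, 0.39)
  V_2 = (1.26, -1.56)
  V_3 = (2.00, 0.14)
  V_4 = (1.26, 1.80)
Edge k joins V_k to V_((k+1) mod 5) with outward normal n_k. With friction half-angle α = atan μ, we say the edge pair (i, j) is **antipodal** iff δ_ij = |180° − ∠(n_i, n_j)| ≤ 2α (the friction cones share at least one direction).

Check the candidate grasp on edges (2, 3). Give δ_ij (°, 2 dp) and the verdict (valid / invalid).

δ = 132.45°, invalid

α = atan 0.25 = 14.04°;  2α = 28.07°
edge 2: e_2 = (+0.74, +1.70);  n_2 = (+0.9169, -0.3991)
edge 3: e_3 = (-0.74, +1.66);  n_3 = (+0.9134, +0.4072)
∠(n_2, n_3) = 47.55°
δ = |180° − 47.55°| = 132.45°
132.45° > 2α = 28.07°  →  invalid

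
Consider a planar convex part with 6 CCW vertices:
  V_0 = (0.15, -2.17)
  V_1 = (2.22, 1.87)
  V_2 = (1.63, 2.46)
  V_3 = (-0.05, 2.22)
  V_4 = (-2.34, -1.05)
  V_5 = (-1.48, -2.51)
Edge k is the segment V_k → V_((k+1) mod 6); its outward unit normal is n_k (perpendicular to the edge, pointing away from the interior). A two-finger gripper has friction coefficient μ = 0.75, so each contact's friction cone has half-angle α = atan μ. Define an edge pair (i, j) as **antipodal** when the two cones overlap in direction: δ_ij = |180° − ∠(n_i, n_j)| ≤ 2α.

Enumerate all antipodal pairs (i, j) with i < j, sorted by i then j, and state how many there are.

α = atan 0.75 = 36.87°;  2α = 73.74°
n_0 = (+0.8900, -0.4560)
n_1 = (+0.7071, +0.7071)
n_2 = (-0.1414, +0.9899)
n_3 = (-0.8191, +0.5736)
n_4 = (-0.8616, -0.5075)
n_5 = (+0.2042, -0.9789)
  (0,1): δ = 107.87°  ·
  (0,2): δ = 54.74°  ✓
  (0,3): δ = 7.87°  ✓
  (0,4): δ = 57.63°  ✓
  (0,5): δ = 128.91°  ·
  (1,2): δ = 126.87°  ·
  (1,3): δ = 80.00°  ·
  (1,4): δ = 14.50°  ✓
  (1,5): δ = 56.78°  ✓
  (2,3): δ = 133.13°  ·
  (2,4): δ = 67.63°  ✓
  (2,5): δ = 3.65°  ✓
  (3,4): δ = 114.50°  ·
  (3,5): δ = 43.21°  ✓
  (4,5): δ = 108.72°  ·
antipodal pairs: 8

count = 8; pairs: (0,2), (0,3), (0,4), (1,4), (1,5), (2,4), (2,5), (3,5)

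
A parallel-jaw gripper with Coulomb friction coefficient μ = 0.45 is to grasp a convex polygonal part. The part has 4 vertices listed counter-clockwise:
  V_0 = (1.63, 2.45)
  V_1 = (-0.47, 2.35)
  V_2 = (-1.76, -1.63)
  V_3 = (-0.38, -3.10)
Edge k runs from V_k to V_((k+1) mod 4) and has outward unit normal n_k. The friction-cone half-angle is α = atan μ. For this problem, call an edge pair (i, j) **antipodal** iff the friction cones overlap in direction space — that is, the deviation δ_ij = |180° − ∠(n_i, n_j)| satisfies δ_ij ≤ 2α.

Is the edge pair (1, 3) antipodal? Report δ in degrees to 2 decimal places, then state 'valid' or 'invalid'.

δ = 1.95°, valid

α = atan 0.45 = 24.23°;  2α = 48.46°
edge 1: e_1 = (-1.29, -3.98);  n_1 = (-0.9513, +0.3083)
edge 3: e_3 = (+2.01, +5.55);  n_3 = (+0.9402, -0.3405)
∠(n_1, n_3) = 178.05°
δ = |180° − 178.05°| = 1.95°
1.95° ≤ 2α = 48.46°  →  valid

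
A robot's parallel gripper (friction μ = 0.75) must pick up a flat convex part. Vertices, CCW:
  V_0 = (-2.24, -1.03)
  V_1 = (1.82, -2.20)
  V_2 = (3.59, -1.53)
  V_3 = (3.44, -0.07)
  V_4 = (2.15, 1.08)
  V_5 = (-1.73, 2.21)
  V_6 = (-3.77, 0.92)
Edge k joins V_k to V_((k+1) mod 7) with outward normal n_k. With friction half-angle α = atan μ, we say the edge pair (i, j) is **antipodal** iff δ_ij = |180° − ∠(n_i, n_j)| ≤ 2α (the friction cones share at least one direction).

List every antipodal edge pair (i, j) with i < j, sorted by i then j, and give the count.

α = atan 0.75 = 36.87°;  2α = 73.74°
n_0 = (-0.2769, -0.9609)
n_1 = (+0.3540, -0.9352)
n_2 = (+0.9948, +0.1022)
n_3 = (+0.6654, +0.7465)
n_4 = (+0.2796, +0.9601)
n_5 = (-0.5345, +0.8452)
n_6 = (-0.7867, -0.6173)
  (0,1): δ = 143.19°  ·
  (0,2): δ = 68.06°  ✓
  (0,3): δ = 25.64°  ✓
  (0,4): δ = 0.16°  ✓
  (0,5): δ = 48.38°  ✓
  (0,6): δ = 144.19°  ·
  (1,2): δ = 104.87°  ·
  (1,3): δ = 62.45°  ✓
  (1,4): δ = 36.97°  ✓
  (1,5): δ = 11.57°  ✓
  (1,6): δ = 107.39°  ·
  (2,3): δ = 137.58°  ·
  (2,4): δ = 112.10°  ·
  (2,5): δ = 63.56°  ✓
  (2,6): δ = 32.25°  ✓
  (3,4): δ = 154.52°  ·
  (3,5): δ = 105.98°  ·
  (3,6): δ = 10.17°  ✓
  (4,5): δ = 131.46°  ·
  (4,6): δ = 35.64°  ✓
  (5,6): δ = 84.19°  ·
antipodal pairs: 11

count = 11; pairs: (0,2), (0,3), (0,4), (0,5), (1,3), (1,4), (1,5), (2,5), (2,6), (3,6), (4,6)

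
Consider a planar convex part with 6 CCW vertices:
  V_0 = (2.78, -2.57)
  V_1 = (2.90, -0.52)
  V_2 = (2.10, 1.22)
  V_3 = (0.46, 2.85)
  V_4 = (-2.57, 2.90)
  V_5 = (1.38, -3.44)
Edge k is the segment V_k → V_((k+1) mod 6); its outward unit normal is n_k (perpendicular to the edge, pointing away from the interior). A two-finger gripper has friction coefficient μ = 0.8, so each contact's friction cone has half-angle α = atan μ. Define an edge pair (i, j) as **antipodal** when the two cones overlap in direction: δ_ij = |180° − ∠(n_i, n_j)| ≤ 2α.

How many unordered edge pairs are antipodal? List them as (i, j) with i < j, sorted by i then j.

count = 6; pairs: (0,4), (1,4), (2,4), (2,5), (3,4), (3,5)

α = atan 0.8 = 38.66°;  2α = 77.32°
n_0 = (+0.9983, -0.0584)
n_1 = (+0.9086, +0.4177)
n_2 = (+0.7049, +0.7093)
n_3 = (+0.0165, +0.9999)
n_4 = (-0.8487, -0.5288)
n_5 = (+0.5278, -0.8494)
  (0,1): δ = 151.96°  ·
  (0,2): δ = 131.47°  ·
  (0,3): δ = 87.60°  ·
  (0,4): δ = 35.27°  ✓
  (0,5): δ = 125.21°  ·
  (1,2): δ = 159.52°  ·
  (1,3): δ = 115.64°  ·
  (1,4): δ = 7.23°  ✓
  (1,5): δ = 97.17°  ·
  (2,3): δ = 136.12°  ·
  (2,4): δ = 13.25°  ✓
  (2,5): δ = 76.68°  ✓
  (3,4): δ = 57.13°  ✓
  (3,5): δ = 32.80°  ✓
  (4,5): δ = 90.07°  ·
antipodal pairs: 6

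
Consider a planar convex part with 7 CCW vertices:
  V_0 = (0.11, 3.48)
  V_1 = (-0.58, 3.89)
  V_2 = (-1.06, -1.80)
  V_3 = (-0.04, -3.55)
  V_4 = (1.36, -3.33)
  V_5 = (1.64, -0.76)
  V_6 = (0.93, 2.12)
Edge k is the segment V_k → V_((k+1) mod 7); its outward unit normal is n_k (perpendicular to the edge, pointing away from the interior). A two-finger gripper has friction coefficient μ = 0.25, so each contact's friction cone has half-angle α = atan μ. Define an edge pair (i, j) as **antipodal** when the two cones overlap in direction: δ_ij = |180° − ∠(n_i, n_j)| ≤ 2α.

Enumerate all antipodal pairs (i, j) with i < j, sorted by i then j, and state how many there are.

count = 4; pairs: (1,4), (1,5), (2,5), (2,6)

α = atan 0.25 = 14.04°;  2α = 28.07°
n_0 = (+0.5108, +0.8597)
n_1 = (-0.9965, +0.0841)
n_2 = (-0.8640, -0.5036)
n_3 = (+0.1552, -0.9879)
n_4 = (+0.9941, -0.1083)
n_5 = (+0.9709, +0.2394)
n_6 = (+0.8564, +0.5163)
  (0,1): δ = 64.10°  ·
  (0,2): δ = 29.05°  ·
  (0,3): δ = 39.65°  ·
  (0,4): δ = 114.50°  ·
  (0,5): δ = 134.57°  ·
  (0,6): δ = 151.81°  ·
  (1,2): δ = 144.94°  ·
  (1,3): δ = 76.25°  ·
  (1,4): δ = 1.40°  ✓
  (1,5): δ = 18.67°  ✓
  (1,6): δ = 35.91°  ·
  (2,3): δ = 111.31°  ·
  (2,4): δ = 36.45°  ·
  (2,5): δ = 16.39°  ✓
  (2,6): δ = 0.85°  ✓
  (3,4): δ = 105.15°  ·
  (3,5): δ = 85.08°  ·
  (3,6): δ = 67.84°  ·
  (4,5): δ = 159.93°  ·
  (4,6): δ = 142.69°  ·
  (5,6): δ = 162.76°  ·
antipodal pairs: 4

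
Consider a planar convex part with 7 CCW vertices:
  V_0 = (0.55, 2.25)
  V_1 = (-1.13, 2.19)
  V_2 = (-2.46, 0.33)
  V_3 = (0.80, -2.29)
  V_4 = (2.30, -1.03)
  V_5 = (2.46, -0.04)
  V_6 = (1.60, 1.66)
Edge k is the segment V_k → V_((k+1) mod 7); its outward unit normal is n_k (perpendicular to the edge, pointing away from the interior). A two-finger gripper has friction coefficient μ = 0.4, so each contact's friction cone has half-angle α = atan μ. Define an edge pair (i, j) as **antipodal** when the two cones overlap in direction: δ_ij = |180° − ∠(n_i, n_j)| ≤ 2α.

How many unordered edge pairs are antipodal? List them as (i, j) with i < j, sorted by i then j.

α = atan 0.4 = 21.80°;  2α = 43.60°
n_0 = (-0.0357, +0.9994)
n_1 = (-0.8134, +0.5817)
n_2 = (-0.6264, -0.7795)
n_3 = (+0.6432, -0.7657)
n_4 = (+0.9872, -0.1595)
n_5 = (+0.8923, +0.4514)
n_6 = (+0.4899, +0.8718)
  (0,1): δ = 127.61°  ·
  (0,2): δ = 40.83°  ✓
  (0,3): δ = 37.98°  ✓
  (0,4): δ = 78.77°  ·
  (0,5): δ = 114.79°  ·
  (0,6): δ = 148.62°  ·
  (1,2): δ = 93.22°  ·
  (1,3): δ = 14.40°  ✓
  (1,4): δ = 26.39°  ✓
  (1,5): δ = 62.40°  ·
  (1,6): δ = 96.23°  ·
  (2,3): δ = 101.18°  ·
  (2,4): δ = 60.39°  ·
  (2,5): δ = 24.38°  ✓
  (2,6): δ = 9.46°  ✓
  (3,4): δ = 139.21°  ·
  (3,5): δ = 103.20°  ·
  (3,6): δ = 69.36°  ·
  (4,5): δ = 143.99°  ·
  (4,6): δ = 110.15°  ·
  (5,6): δ = 146.17°  ·
antipodal pairs: 6

count = 6; pairs: (0,2), (0,3), (1,3), (1,4), (2,5), (2,6)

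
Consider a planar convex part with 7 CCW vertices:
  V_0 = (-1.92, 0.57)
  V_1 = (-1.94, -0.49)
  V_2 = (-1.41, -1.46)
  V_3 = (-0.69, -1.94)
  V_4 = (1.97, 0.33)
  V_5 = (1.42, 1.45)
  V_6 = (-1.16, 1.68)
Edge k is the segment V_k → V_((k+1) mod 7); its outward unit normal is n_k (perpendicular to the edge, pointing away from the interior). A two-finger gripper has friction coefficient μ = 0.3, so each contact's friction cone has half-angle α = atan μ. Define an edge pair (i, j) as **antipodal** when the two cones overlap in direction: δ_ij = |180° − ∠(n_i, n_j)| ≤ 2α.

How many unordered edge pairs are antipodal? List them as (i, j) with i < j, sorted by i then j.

count = 5; pairs: (0,4), (1,4), (2,4), (2,5), (3,6)

α = atan 0.3 = 16.70°;  2α = 33.40°
n_0 = (-0.9998, +0.0189)
n_1 = (-0.8775, -0.4795)
n_2 = (-0.5547, -0.8321)
n_3 = (+0.6491, -0.7607)
n_4 = (+0.8976, +0.4408)
n_5 = (+0.0888, +0.9960)
n_6 = (-0.8251, +0.5650)
  (0,1): δ = 150.27°  ·
  (0,2): δ = 122.61°  ·
  (0,3): δ = 48.44°  ·
  (0,4): δ = 27.24°  ✓
  (0,5): δ = 85.99°  ·
  (0,6): δ = 146.68°  ·
  (1,2): δ = 152.34°  ·
  (1,3): δ = 78.17°  ·
  (1,4): δ = 2.50°  ✓
  (1,5): δ = 56.25°  ·
  (1,6): δ = 116.95°  ·
  (2,3): δ = 105.83°  ·
  (2,4): δ = 30.16°  ✓
  (2,5): δ = 28.60°  ✓
  (2,6): δ = 89.29°  ·
  (3,4): δ = 104.32°  ·
  (3,5): δ = 45.57°  ·
  (3,6): δ = 15.12°  ✓
  (4,5): δ = 121.25°  ·
  (4,6): δ = 60.55°  ·
  (5,6): δ = 119.30°  ·
antipodal pairs: 5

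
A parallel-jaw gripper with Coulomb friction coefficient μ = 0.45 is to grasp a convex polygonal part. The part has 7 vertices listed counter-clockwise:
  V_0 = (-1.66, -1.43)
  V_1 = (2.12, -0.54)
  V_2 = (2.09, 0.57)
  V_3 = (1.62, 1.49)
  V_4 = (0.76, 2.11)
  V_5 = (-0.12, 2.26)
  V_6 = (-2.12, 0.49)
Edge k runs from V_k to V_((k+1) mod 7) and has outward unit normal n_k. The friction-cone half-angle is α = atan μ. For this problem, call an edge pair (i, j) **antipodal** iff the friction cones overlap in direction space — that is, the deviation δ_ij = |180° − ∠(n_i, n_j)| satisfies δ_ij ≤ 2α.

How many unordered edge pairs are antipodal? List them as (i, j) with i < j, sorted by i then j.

count = 5; pairs: (0,4), (0,5), (1,6), (2,6), (3,6)

α = atan 0.45 = 24.23°;  2α = 48.46°
n_0 = (+0.2292, -0.9734)
n_1 = (+0.9996, +0.0270)
n_2 = (+0.8905, +0.4549)
n_3 = (+0.5848, +0.8112)
n_4 = (+0.1680, +0.9858)
n_5 = (-0.6627, +0.7489)
n_6 = (-0.9725, -0.2330)
  (0,1): δ = 101.70°  ·
  (0,2): δ = 76.19°  ·
  (0,3): δ = 49.04°  ·
  (0,4): δ = 22.92°  ✓
  (0,5): δ = 28.26°  ✓
  (0,6): δ = 90.22°  ·
  (1,2): δ = 154.49°  ·
  (1,3): δ = 127.34°  ·
  (1,4): δ = 101.22°  ·
  (1,5): δ = 50.04°  ·
  (1,6): δ = 11.93°  ✓
  (2,3): δ = 152.85°  ·
  (2,4): δ = 126.73°  ·
  (2,5): δ = 75.55°  ·
  (2,6): δ = 13.59°  ✓
  (3,4): δ = 153.88°  ·
  (3,5): δ = 102.70°  ·
  (3,6): δ = 40.74°  ✓
  (4,5): δ = 128.82°  ·
  (4,6): δ = 66.85°  ·
  (5,6): δ = 118.04°  ·
antipodal pairs: 5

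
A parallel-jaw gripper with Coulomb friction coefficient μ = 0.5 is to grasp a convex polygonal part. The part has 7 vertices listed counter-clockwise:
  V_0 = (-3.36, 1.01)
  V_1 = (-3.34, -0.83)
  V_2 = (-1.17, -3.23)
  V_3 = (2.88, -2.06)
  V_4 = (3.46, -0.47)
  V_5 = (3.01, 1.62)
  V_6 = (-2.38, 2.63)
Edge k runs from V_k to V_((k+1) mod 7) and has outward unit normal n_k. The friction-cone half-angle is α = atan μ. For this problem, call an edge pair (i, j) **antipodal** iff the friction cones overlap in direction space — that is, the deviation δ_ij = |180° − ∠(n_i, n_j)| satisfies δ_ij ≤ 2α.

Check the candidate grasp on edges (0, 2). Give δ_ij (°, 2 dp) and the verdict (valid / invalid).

α = atan 0.5 = 26.57°;  2α = 53.13°
edge 0: e_0 = (+0.02, -1.84);  n_0 = (-0.9999, -0.0109)
edge 2: e_2 = (+4.05, +1.17);  n_2 = (+0.2775, -0.9607)
∠(n_0, n_2) = 105.49°
δ = |180° − 105.49°| = 74.51°
74.51° > 2α = 53.13°  →  invalid

δ = 74.51°, invalid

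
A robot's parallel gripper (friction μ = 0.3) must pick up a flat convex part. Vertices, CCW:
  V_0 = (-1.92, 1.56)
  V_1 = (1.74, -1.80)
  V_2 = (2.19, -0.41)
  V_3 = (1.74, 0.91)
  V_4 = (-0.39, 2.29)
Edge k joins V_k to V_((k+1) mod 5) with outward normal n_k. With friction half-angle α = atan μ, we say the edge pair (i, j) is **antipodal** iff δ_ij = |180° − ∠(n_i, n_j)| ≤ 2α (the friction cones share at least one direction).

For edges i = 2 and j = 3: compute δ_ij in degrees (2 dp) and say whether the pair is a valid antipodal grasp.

α = atan 0.3 = 16.70°;  2α = 33.40°
edge 2: e_2 = (-0.45, +1.32);  n_2 = (+0.9465, +0.3227)
edge 3: e_3 = (-2.13, +1.38);  n_3 = (+0.5437, +0.8393)
∠(n_2, n_3) = 38.24°
δ = |180° − 38.24°| = 141.76°
141.76° > 2α = 33.40°  →  invalid

δ = 141.76°, invalid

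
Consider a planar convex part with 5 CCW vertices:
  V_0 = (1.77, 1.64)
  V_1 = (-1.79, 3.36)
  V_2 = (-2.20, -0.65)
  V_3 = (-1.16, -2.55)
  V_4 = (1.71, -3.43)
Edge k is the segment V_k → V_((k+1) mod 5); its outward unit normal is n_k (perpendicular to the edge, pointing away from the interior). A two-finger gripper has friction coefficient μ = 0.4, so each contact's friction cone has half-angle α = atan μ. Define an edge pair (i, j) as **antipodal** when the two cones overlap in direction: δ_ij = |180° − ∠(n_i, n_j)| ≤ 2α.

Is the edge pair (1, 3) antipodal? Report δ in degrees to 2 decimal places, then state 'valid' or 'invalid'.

δ = 101.21°, invalid

α = atan 0.4 = 21.80°;  2α = 43.60°
edge 1: e_1 = (-0.41, -4.01);  n_1 = (-0.9948, +0.1017)
edge 3: e_3 = (+2.87, -0.88);  n_3 = (-0.2931, -0.9561)
∠(n_1, n_3) = 78.79°
δ = |180° − 78.79°| = 101.21°
101.21° > 2α = 43.60°  →  invalid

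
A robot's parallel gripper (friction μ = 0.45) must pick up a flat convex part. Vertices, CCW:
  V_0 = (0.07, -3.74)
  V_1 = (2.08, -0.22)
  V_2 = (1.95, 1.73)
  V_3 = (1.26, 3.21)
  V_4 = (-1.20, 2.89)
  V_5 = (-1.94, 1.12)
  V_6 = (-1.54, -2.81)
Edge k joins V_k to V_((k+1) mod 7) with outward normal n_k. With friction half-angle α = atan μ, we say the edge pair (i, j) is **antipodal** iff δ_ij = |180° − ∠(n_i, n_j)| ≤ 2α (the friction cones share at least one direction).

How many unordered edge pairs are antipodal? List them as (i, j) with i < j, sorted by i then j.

α = atan 0.45 = 24.23°;  2α = 48.46°
n_0 = (+0.8684, -0.4959)
n_1 = (+0.9978, +0.0665)
n_2 = (+0.9063, +0.4226)
n_3 = (-0.1290, +0.9916)
n_4 = (-0.9226, +0.3857)
n_5 = (-0.9949, -0.1013)
n_6 = (-0.5002, -0.8659)
  (0,1): δ = 146.46°  ·
  (0,2): δ = 125.28°  ·
  (0,3): δ = 52.86°  ·
  (0,4): δ = 7.04°  ✓
  (0,5): δ = 35.54°  ✓
  (0,6): δ = 89.71°  ·
  (1,2): δ = 158.82°  ·
  (1,3): δ = 86.40°  ·
  (1,4): δ = 26.50°  ✓
  (1,5): δ = 2.00°  ✓
  (1,6): δ = 56.17°  ·
  (2,3): δ = 107.58°  ·
  (2,4): δ = 47.68°  ✓
  (2,5): δ = 19.18°  ✓
  (2,6): δ = 34.99°  ✓
  (3,4): δ = 120.10°  ·
  (3,5): δ = 91.60°  ·
  (3,6): δ = 37.42°  ✓
  (4,5): δ = 151.50°  ·
  (4,6): δ = 97.32°  ·
  (5,6): δ = 125.82°  ·
antipodal pairs: 8

count = 8; pairs: (0,4), (0,5), (1,4), (1,5), (2,4), (2,5), (2,6), (3,6)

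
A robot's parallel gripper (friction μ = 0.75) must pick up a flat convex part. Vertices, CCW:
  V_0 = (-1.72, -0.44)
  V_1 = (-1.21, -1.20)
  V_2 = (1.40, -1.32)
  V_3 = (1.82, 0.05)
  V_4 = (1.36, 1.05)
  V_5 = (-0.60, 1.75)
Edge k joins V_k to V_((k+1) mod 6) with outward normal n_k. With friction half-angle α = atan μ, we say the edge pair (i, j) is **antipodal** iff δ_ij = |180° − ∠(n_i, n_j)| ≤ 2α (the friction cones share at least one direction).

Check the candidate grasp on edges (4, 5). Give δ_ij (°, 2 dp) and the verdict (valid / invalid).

δ = 97.43°, invalid

α = atan 0.75 = 36.87°;  2α = 73.74°
edge 4: e_4 = (-1.96, +0.70);  n_4 = (+0.3363, +0.9417)
edge 5: e_5 = (-1.12, -2.19);  n_5 = (-0.8903, +0.4553)
∠(n_4, n_5) = 82.57°
δ = |180° − 82.57°| = 97.43°
97.43° > 2α = 73.74°  →  invalid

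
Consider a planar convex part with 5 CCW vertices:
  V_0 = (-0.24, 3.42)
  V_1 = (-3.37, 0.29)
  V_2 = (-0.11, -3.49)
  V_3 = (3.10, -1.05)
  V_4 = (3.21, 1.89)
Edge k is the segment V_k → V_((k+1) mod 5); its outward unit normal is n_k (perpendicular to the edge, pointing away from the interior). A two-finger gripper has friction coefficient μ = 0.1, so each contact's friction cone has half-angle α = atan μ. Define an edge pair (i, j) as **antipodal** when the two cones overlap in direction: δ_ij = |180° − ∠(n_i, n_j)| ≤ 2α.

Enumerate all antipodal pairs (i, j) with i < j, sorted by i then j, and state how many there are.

count = 1; pairs: (0,2)

α = atan 0.1 = 5.71°;  2α = 11.42°
n_0 = (-0.7071, +0.7071)
n_1 = (-0.7573, -0.6531)
n_2 = (+0.6051, -0.7961)
n_3 = (+0.9993, -0.0374)
n_4 = (+0.4054, +0.9141)
  (0,1): δ = 94.22°  ·
  (0,2): δ = 7.76°  ✓
  (0,3): δ = 42.86°  ·
  (0,4): δ = 111.08°  ·
  (1,2): δ = 93.54°  ·
  (1,3): δ = 42.92°  ·
  (1,4): δ = 25.31°  ·
  (2,3): δ = 129.38°  ·
  (2,4): δ = 61.16°  ·
  (3,4): δ = 111.77°  ·
antipodal pairs: 1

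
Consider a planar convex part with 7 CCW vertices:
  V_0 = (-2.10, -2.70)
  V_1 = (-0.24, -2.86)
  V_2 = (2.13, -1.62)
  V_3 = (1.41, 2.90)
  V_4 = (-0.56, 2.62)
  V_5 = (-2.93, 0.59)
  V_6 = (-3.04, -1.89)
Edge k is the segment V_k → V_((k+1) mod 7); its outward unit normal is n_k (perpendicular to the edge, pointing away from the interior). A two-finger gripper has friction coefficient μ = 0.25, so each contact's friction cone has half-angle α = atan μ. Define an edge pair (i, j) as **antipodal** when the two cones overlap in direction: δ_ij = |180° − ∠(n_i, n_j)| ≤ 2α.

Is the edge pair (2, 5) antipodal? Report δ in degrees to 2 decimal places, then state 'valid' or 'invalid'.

α = atan 0.25 = 14.04°;  2α = 28.07°
edge 2: e_2 = (-0.72, +4.52);  n_2 = (+0.9875, +0.1573)
edge 5: e_5 = (-0.11, -2.48);  n_5 = (-0.9990, +0.0443)
∠(n_2, n_5) = 168.41°
δ = |180° − 168.41°| = 11.59°
11.59° ≤ 2α = 28.07°  →  valid

δ = 11.59°, valid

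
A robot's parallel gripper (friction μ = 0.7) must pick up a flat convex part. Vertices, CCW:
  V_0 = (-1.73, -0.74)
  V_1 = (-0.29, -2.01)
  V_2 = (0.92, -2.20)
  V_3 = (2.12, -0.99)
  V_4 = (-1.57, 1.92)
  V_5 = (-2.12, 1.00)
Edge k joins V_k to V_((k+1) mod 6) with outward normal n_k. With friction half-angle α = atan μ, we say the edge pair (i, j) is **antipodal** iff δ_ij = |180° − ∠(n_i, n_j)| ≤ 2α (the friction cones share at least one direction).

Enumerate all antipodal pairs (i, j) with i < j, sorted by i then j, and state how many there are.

α = atan 0.7 = 34.99°;  2α = 69.98°
n_0 = (-0.6614, -0.7500)
n_1 = (-0.1551, -0.9879)
n_2 = (+0.7100, -0.7042)
n_3 = (+0.6192, +0.7852)
n_4 = (-0.8583, +0.5131)
n_5 = (-0.9758, -0.2187)
  (0,1): δ = 147.51°  ·
  (0,2): δ = 93.35°  ·
  (0,3): δ = 3.15°  ✓
  (0,4): δ = 100.54°  ·
  (0,5): δ = 144.04°  ·
  (1,2): δ = 125.84°  ·
  (1,3): δ = 29.34°  ✓
  (1,4): δ = 68.05°  ✓
  (1,5): δ = 111.56°  ·
  (2,3): δ = 83.50°  ·
  (2,4): δ = 13.89°  ✓
  (2,5): δ = 57.40°  ✓
  (3,4): δ = 82.61°  ·
  (3,5): δ = 39.11°  ✓
  (4,5): δ = 136.49°  ·
antipodal pairs: 6

count = 6; pairs: (0,3), (1,3), (1,4), (2,4), (2,5), (3,5)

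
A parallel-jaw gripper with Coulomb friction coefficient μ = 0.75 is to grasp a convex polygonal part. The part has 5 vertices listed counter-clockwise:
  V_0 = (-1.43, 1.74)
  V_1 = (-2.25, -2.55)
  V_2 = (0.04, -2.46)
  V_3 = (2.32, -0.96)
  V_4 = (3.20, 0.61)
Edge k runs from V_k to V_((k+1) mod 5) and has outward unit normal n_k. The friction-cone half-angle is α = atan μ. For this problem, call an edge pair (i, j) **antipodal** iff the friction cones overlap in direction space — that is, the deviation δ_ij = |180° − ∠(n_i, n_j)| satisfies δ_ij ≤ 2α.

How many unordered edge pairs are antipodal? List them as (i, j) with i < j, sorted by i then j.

count = 4; pairs: (0,2), (0,3), (1,4), (2,4)

α = atan 0.75 = 36.87°;  2α = 73.74°
n_0 = (-0.9822, +0.1877)
n_1 = (+0.0393, -0.9992)
n_2 = (+0.5496, -0.8354)
n_3 = (+0.8723, -0.4889)
n_4 = (+0.2371, +0.9715)
  (0,1): δ = 76.93°  ·
  (0,2): δ = 45.84°  ✓
  (0,3): δ = 18.45°  ✓
  (0,4): δ = 87.11°  ·
  (1,2): δ = 148.91°  ·
  (1,3): δ = 121.52°  ·
  (1,4): δ = 15.97°  ✓
  (2,3): δ = 152.61°  ·
  (2,4): δ = 47.06°  ✓
  (3,4): δ = 74.44°  ·
antipodal pairs: 4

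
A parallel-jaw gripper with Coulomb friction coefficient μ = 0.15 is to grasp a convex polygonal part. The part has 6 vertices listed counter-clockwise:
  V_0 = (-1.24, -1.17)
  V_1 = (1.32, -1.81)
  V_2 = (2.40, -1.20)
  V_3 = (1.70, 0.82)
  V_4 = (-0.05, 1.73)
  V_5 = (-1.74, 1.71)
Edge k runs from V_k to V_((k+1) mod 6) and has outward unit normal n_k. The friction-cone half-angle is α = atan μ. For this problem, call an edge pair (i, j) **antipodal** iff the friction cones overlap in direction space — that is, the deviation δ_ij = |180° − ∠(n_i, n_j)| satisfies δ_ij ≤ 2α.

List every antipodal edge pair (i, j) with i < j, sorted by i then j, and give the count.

count = 3; pairs: (0,3), (0,4), (2,5)

α = atan 0.15 = 8.53°;  2α = 17.06°
n_0 = (-0.2425, -0.9701)
n_1 = (+0.4918, -0.8707)
n_2 = (+0.9449, +0.3274)
n_3 = (+0.4614, +0.8872)
n_4 = (-0.0118, +0.9999)
n_5 = (-0.9853, -0.1711)
  (0,1): δ = 136.51°  ·
  (0,2): δ = 56.85°  ·
  (0,3): δ = 13.44°  ✓
  (0,4): δ = 14.71°  ✓
  (0,5): δ = 113.89°  ·
  (1,2): δ = 100.35°  ·
  (1,3): δ = 56.93°  ·
  (1,4): δ = 28.78°  ·
  (1,5): δ = 70.39°  ·
  (2,3): δ = 136.59°  ·
  (2,4): δ = 108.43°  ·
  (2,5): δ = 9.26°  ✓
  (3,4): δ = 151.85°  ·
  (3,5): δ = 52.68°  ·
  (4,5): δ = 80.83°  ·
antipodal pairs: 3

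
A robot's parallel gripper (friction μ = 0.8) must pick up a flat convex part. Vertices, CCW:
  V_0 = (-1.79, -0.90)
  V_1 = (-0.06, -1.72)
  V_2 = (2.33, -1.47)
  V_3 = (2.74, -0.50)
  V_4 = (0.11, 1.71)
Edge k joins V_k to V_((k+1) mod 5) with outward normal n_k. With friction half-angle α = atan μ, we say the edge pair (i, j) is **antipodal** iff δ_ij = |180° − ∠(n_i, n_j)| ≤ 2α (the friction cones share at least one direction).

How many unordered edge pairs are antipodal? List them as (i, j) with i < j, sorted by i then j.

count = 4; pairs: (0,3), (1,3), (1,4), (2,4)

α = atan 0.8 = 38.66°;  2α = 77.32°
n_0 = (-0.4283, -0.9036)
n_1 = (+0.1040, -0.9946)
n_2 = (+0.9211, -0.3893)
n_3 = (+0.6433, +0.7656)
n_4 = (-0.8085, +0.5885)
  (0,1): δ = 148.67°  ·
  (0,2): δ = 87.55°  ·
  (0,3): δ = 14.68°  ✓
  (0,4): δ = 79.31°  ·
  (1,2): δ = 118.88°  ·
  (1,3): δ = 46.01°  ✓
  (1,4): δ = 47.97°  ✓
  (2,3): δ = 107.13°  ·
  (2,4): δ = 13.14°  ✓
  (3,4): δ = 86.01°  ·
antipodal pairs: 4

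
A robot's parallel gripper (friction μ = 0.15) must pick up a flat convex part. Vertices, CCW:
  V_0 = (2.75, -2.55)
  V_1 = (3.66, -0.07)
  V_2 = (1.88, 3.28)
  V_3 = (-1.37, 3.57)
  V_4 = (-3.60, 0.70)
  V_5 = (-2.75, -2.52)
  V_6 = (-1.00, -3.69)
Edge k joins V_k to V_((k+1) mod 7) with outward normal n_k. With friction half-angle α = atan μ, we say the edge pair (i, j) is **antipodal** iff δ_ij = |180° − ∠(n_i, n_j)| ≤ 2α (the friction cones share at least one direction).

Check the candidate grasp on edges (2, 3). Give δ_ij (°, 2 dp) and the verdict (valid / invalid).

δ = 122.75°, invalid

α = atan 0.15 = 8.53°;  2α = 17.06°
edge 2: e_2 = (-3.25, +0.29);  n_2 = (+0.0889, +0.9960)
edge 3: e_3 = (-2.23, -2.87);  n_3 = (-0.7896, +0.6136)
∠(n_2, n_3) = 57.25°
δ = |180° − 57.25°| = 122.75°
122.75° > 2α = 17.06°  →  invalid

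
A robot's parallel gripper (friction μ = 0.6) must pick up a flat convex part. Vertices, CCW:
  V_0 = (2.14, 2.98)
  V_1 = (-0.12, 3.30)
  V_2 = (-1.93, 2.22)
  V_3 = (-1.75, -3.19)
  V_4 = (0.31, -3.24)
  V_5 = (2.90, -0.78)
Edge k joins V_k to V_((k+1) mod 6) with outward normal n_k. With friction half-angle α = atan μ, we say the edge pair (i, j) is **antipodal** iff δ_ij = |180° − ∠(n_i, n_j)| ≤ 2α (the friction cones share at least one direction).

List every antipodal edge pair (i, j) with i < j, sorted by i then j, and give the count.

count = 6; pairs: (0,3), (0,4), (1,3), (1,4), (2,4), (2,5)

α = atan 0.6 = 30.96°;  2α = 61.93°
n_0 = (+0.1402, +0.9901)
n_1 = (-0.5124, +0.8587)
n_2 = (-0.9994, -0.0333)
n_3 = (-0.0243, -0.9997)
n_4 = (+0.6887, -0.7251)
n_5 = (+0.9802, +0.1981)
  (0,1): δ = 141.12°  ·
  (0,2): δ = 80.04°  ·
  (0,3): δ = 6.67°  ✓
  (0,4): δ = 51.58°  ✓
  (0,5): δ = 109.49°  ·
  (1,2): δ = 118.92°  ·
  (1,3): δ = 32.21°  ✓
  (1,4): δ = 12.70°  ✓
  (1,5): δ = 70.60°  ·
  (2,3): δ = 93.30°  ·
  (2,4): δ = 48.38°  ✓
  (2,5): δ = 9.52°  ✓
  (3,4): δ = 135.08°  ·
  (3,5): δ = 77.18°  ·
  (4,5): δ = 122.10°  ·
antipodal pairs: 6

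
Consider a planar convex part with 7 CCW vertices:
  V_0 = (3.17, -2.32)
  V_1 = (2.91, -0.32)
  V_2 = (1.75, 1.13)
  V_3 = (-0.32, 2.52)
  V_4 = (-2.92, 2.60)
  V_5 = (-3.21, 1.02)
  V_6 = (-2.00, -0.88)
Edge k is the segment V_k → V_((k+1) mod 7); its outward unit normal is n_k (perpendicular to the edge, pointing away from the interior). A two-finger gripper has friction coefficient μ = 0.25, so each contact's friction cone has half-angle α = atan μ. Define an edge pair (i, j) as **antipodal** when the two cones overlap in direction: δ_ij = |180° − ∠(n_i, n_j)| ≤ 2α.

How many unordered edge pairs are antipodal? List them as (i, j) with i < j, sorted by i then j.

count = 6; pairs: (0,4), (0,5), (1,5), (2,5), (2,6), (3,6)

α = atan 0.25 = 14.04°;  2α = 28.07°
n_0 = (+0.9917, +0.1289)
n_1 = (+0.7809, +0.6247)
n_2 = (+0.5575, +0.8302)
n_3 = (+0.0308, +0.9995)
n_4 = (-0.9836, +0.1805)
n_5 = (-0.8435, -0.5372)
n_6 = (-0.2683, -0.9633)
  (0,1): δ = 148.75°  ·
  (0,2): δ = 131.29°  ·
  (0,3): δ = 99.17°  ·
  (0,4): δ = 17.81°  ✓
  (0,5): δ = 25.08°  ✓
  (0,6): δ = 67.03°  ·
  (1,2): δ = 162.54°  ·
  (1,3): δ = 130.42°  ·
  (1,4): δ = 49.06°  ·
  (1,5): δ = 6.17°  ✓
  (1,6): δ = 35.78°  ·
  (2,3): δ = 147.88°  ·
  (2,4): δ = 66.52°  ·
  (2,5): δ = 23.63°  ✓
  (2,6): δ = 18.32°  ✓
  (3,4): δ = 98.64°  ·
  (3,5): δ = 55.75°  ·
  (3,6): δ = 13.80°  ✓
  (4,5): δ = 137.11°  ·
  (4,6): δ = 95.16°  ·
  (5,6): δ = 138.05°  ·
antipodal pairs: 6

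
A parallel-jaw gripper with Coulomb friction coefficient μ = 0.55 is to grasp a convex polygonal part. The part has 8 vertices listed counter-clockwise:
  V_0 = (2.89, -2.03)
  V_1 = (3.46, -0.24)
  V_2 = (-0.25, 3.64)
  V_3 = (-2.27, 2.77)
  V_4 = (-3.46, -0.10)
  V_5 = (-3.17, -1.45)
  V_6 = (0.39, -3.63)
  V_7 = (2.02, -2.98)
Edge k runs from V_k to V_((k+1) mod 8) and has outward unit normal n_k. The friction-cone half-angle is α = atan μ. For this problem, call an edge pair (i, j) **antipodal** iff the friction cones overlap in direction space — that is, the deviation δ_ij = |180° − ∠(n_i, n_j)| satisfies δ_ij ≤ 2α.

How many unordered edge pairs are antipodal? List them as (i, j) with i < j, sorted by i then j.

count = 11; pairs: (0,2), (0,3), (0,4), (1,4), (1,5), (2,5), (2,6), (2,7), (3,6), (3,7), (4,7)

α = atan 0.55 = 28.81°;  2α = 57.62°
n_0 = (+0.9529, -0.3034)
n_1 = (+0.7228, +0.6911)
n_2 = (-0.3956, +0.9184)
n_3 = (-0.9237, +0.3830)
n_4 = (-0.9777, -0.2100)
n_5 = (-0.5222, -0.8528)
n_6 = (+0.3704, -0.9289)
n_7 = (+0.7375, -0.6754)
  (0,1): δ = 118.62°  ·
  (0,2): δ = 49.04°  ✓
  (0,3): δ = 4.86°  ✓
  (0,4): δ = 29.79°  ✓
  (0,5): δ = 76.18°  ·
  (0,6): δ = 129.40°  ·
  (0,7): δ = 155.18°  ·
  (1,2): δ = 110.42°  ·
  (1,3): δ = 66.24°  ·
  (1,4): δ = 31.59°  ✓
  (1,5): δ = 14.80°  ✓
  (1,6): δ = 68.02°  ·
  (1,7): δ = 93.80°  ·
  (2,3): δ = 135.82°  ·
  (2,4): δ = 101.18°  ·
  (2,5): δ = 54.78°  ✓
  (2,6): δ = 1.56°  ✓
  (2,7): δ = 24.22°  ✓
  (3,4): δ = 145.36°  ·
  (3,5): δ = 98.96°  ·
  (3,6): δ = 45.74°  ✓
  (3,7): δ = 19.96°  ✓
  (4,5): δ = 133.61°  ·
  (4,6): δ = 80.38°  ·
  (4,7): δ = 54.61°  ✓
  (5,6): δ = 126.78°  ·
  (5,7): δ = 101.00°  ·
  (6,7): δ = 154.22°  ·
antipodal pairs: 11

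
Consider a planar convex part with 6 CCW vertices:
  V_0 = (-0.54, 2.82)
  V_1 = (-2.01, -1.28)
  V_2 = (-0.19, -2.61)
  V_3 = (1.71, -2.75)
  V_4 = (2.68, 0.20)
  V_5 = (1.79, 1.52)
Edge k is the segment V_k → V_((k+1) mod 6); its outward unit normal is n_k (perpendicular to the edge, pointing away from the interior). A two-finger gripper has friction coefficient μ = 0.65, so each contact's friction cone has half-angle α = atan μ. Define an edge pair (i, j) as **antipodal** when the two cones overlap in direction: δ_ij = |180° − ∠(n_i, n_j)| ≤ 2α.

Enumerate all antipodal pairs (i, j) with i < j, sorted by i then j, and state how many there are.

count = 6; pairs: (0,3), (0,4), (1,4), (1,5), (2,4), (2,5)

α = atan 0.65 = 33.02°;  2α = 66.05°
n_0 = (-0.9413, +0.3375)
n_1 = (-0.5900, -0.8074)
n_2 = (-0.0735, -0.9973)
n_3 = (+0.9500, -0.3124)
n_4 = (+0.8291, +0.5590)
n_5 = (+0.4872, +0.8733)
  (0,1): δ = 106.43°  ·
  (0,2): δ = 74.49°  ·
  (0,3): δ = 1.52°  ✓
  (0,4): δ = 53.71°  ✓
  (0,5): δ = 80.57°  ·
  (1,2): δ = 148.06°  ·
  (1,3): δ = 72.04°  ·
  (1,4): δ = 19.85°  ✓
  (1,5): δ = 7.00°  ✓
  (2,3): δ = 103.99°  ·
  (2,4): δ = 51.80°  ✓
  (2,5): δ = 24.94°  ✓
  (3,4): δ = 127.81°  ·
  (3,5): δ = 100.96°  ·
  (4,5): δ = 153.15°  ·
antipodal pairs: 6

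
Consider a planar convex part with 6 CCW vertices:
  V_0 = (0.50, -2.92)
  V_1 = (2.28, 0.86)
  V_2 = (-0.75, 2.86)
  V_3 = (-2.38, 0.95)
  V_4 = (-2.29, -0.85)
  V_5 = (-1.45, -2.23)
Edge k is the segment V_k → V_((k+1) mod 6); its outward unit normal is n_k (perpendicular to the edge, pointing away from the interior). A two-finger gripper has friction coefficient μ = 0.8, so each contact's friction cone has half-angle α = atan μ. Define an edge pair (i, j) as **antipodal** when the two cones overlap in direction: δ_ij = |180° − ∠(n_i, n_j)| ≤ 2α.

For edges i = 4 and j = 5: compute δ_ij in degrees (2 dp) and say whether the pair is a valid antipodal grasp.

δ = 140.81°, invalid

α = atan 0.8 = 38.66°;  2α = 77.32°
edge 4: e_4 = (+0.84, -1.38);  n_4 = (-0.8542, -0.5199)
edge 5: e_5 = (+1.95, -0.69);  n_5 = (-0.3336, -0.9427)
∠(n_4, n_5) = 39.19°
δ = |180° − 39.19°| = 140.81°
140.81° > 2α = 77.32°  →  invalid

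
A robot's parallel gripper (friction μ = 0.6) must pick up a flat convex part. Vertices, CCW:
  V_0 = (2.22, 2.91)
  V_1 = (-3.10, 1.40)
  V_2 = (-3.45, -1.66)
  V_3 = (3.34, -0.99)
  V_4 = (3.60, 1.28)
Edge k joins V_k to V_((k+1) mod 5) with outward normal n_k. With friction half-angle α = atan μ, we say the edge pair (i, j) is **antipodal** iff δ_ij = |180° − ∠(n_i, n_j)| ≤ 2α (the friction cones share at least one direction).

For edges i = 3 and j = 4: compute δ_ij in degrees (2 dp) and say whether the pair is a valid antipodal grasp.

δ = 133.21°, invalid

α = atan 0.6 = 30.96°;  2α = 61.93°
edge 3: e_3 = (+0.26, +2.27);  n_3 = (+0.9935, -0.1138)
edge 4: e_4 = (-1.38, +1.63);  n_4 = (+0.7632, +0.6462)
∠(n_3, n_4) = 46.79°
δ = |180° − 46.79°| = 133.21°
133.21° > 2α = 61.93°  →  invalid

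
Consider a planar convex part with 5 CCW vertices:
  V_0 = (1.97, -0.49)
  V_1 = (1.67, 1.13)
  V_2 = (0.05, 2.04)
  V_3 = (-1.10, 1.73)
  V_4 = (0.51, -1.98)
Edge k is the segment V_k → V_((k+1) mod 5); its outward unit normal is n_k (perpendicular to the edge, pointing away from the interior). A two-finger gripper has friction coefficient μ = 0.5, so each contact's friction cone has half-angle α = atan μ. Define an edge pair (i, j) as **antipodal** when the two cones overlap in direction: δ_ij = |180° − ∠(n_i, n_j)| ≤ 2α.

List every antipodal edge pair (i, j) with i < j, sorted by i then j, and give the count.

α = atan 0.5 = 26.57°;  2α = 53.13°
n_0 = (+0.9833, +0.1821)
n_1 = (+0.4898, +0.8719)
n_2 = (-0.2603, +0.9655)
n_3 = (-0.9173, -0.3981)
n_4 = (+0.7143, -0.6999)
  (0,1): δ = 129.82°  ·
  (0,2): δ = 85.41°  ·
  (0,3): δ = 12.97°  ✓
  (0,4): δ = 125.09°  ·
  (1,2): δ = 135.59°  ·
  (1,3): δ = 37.22°  ✓
  (1,4): δ = 74.91°  ·
  (2,3): δ = 81.63°  ·
  (2,4): δ = 30.50°  ✓
  (3,4): δ = 67.88°  ·
antipodal pairs: 3

count = 3; pairs: (0,3), (1,3), (2,4)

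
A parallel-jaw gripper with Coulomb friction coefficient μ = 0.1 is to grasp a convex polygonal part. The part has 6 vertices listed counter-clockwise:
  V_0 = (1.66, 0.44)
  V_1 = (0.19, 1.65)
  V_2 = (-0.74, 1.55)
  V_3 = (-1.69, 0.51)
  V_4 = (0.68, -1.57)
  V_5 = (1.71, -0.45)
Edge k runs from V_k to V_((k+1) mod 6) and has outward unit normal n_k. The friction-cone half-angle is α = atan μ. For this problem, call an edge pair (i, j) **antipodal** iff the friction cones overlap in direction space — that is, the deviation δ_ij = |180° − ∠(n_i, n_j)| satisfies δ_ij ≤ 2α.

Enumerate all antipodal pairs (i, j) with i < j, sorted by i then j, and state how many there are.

α = atan 0.1 = 5.71°;  2α = 11.42°
n_0 = (+0.6355, +0.7721)
n_1 = (-0.1069, +0.9943)
n_2 = (-0.7383, +0.6744)
n_3 = (-0.6596, -0.7516)
n_4 = (+0.7361, -0.6769)
n_5 = (+0.9984, +0.0561)
  (0,1): δ = 134.40°  ·
  (0,2): δ = 92.95°  ·
  (0,3): δ = 1.81°  ✓
  (0,4): δ = 86.86°  ·
  (0,5): δ = 132.67°  ·
  (1,2): δ = 138.55°  ·
  (1,3): δ = 47.41°  ·
  (1,4): δ = 41.26°  ·
  (1,5): δ = 87.08°  ·
  (2,3): δ = 88.86°  ·
  (2,4): δ = 0.19°  ✓
  (2,5): δ = 45.63°  ·
  (3,4): δ = 91.33°  ·
  (3,5): δ = 45.51°  ·
  (4,5): δ = 134.18°  ·
antipodal pairs: 2

count = 2; pairs: (0,3), (2,4)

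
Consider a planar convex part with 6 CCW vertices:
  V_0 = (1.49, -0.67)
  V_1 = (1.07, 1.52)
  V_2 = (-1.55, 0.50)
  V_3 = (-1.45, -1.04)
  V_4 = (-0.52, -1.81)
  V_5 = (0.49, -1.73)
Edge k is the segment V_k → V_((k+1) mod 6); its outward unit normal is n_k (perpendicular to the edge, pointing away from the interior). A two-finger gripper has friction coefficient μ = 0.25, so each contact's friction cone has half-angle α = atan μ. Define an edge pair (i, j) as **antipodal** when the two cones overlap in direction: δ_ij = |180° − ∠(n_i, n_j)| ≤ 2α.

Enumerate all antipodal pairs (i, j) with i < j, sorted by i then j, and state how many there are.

count = 3; pairs: (0,2), (1,4), (1,5)

α = atan 0.25 = 14.04°;  2α = 28.07°
n_0 = (+0.9821, +0.1883)
n_1 = (-0.3628, +0.9319)
n_2 = (-0.9979, -0.0648)
n_3 = (-0.6377, -0.7703)
n_4 = (+0.0790, -0.9969)
n_5 = (+0.7274, -0.6862)
  (0,1): δ = 79.58°  ·
  (0,2): δ = 7.14°  ✓
  (0,3): δ = 39.52°  ·
  (0,4): δ = 83.67°  ·
  (0,5): δ = 125.81°  ·
  (1,2): δ = 107.56°  ·
  (1,3): δ = 60.89°  ·
  (1,4): δ = 16.74°  ✓
  (1,5): δ = 25.40°  ✓
  (2,3): δ = 133.34°  ·
  (2,4): δ = 89.19°  ·
  (2,5): δ = 47.05°  ·
  (3,4): δ = 135.85°  ·
  (3,5): δ = 93.71°  ·
  (4,5): δ = 137.86°  ·
antipodal pairs: 3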